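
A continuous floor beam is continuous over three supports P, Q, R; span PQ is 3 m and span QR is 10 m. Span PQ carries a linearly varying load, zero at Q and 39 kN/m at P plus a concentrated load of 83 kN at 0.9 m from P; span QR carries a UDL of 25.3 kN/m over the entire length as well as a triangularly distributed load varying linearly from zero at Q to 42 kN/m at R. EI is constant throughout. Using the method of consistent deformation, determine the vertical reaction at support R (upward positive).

Take M_Q as the redundant. Released structure: two simple spans PQ and QR with a hinge at Q.
End slopes at the hinge Q, treating each span as simply supported:
  span PQ: triangular load, peak 39: 7w₀L³/(360EI) = 20.48/EI
  span PQ: point load 83 at a = 0.9: Pab(L + a)/(6LEI) = 33.99/EI
  span QR: UDL 25.3: wL³/(24EI) = 1054/EI
  span QR: triangular load, peak 42: 7w₀L³/(360EI) = 816.7/EI
  relative rotation θ_0 = (54.46 + 1871)/EI = 1925/EI
A unit hogging moment at Q produces rotation L₁/(3EI) + L₂/(3EI) = 4.333/EI.
Compatibility: M_Q·(L₁+L₂)/(3EI) = θ_0, giving M_Q = 444.3 kN·m (hogging).
Span QR, ΣM about R: R_Q^{QR}·10 = 1965 + 444.3, so R_Q^{QR} = 240.9 kN and R_R = 463 − 240.9 = 222.1 kN.

R_R = 222.1 kN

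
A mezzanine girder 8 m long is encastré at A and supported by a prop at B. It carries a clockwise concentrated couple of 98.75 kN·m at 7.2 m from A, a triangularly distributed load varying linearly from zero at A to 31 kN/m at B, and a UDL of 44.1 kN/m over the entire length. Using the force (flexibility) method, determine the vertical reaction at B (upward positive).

R_B = 218.8 kN

Choose R_B as the redundant. The primary structure is the cantilever fixed at A.
Deflection at B on the released cantilever, summing each load's contribution:
  clockwise couple 98.75 at a = 7.2: M₀a(2L − a)/(2EI) = 3128/EI
  triangular load, peak 31 at the free end: 11w₀L⁴/(120EI) = 11639/EI
  UDL 44.1: wL⁴/(8EI) = 22579/EI
  δ_0 = 37347/EI
Flexibility coefficient — unit upward force at B: δ_{BB} = L³/(3EI) = 170.7/EI.
The prop prevents deflection at B: R_B = δ_0/δ_{BB} = 37347/170.7 = 218.8 kN.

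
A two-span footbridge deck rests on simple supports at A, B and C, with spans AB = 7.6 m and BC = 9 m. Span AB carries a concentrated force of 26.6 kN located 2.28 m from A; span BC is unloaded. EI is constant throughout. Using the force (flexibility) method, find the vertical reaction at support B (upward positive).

R_B = 11.05 kN

Release continuity at B by inserting a hinge; the redundant is the internal moment M_B. The primary structure is two simply-supported spans AB and BC.
Rotations at B on the released spans (each span's end-slope, ×1/EI):
  span AB: point load 26.6 at a = 2.28: Pab(L + a)/(6LEI) = 69.91/EI
  relative rotation θ_0 = (69.91 + 0)/EI = 69.91/EI
A unit hogging moment at B produces rotation L₁/(3EI) + L₂/(3EI) = 5.533/EI.
Compatibility: M_B·(L₁+L₂)/(3EI) = θ_0, giving M_B = 12.63 kN·m (hogging).
Span AB, ΣM about A with M_B applied at B: R_B^{AB}·7.6 = 60.65 + 12.63, so R_B^{AB} = 9.642 kN and R_A = 26.6 − 9.642 = 16.96 kN.
Span BC, ΣM about C: R_B^{BC}·9 = 0 + 12.63, so R_B^{BC} = 1.404 kN and R_C = 0 − 1.404 = -1.404 kN.
R_B = 9.642 + 1.404 = 11.05 kN.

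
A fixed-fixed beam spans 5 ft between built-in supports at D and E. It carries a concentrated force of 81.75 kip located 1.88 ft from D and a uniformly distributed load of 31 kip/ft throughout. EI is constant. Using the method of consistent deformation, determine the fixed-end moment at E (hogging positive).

Release both end moments; the primary structure is a simply-supported span DE with redundants M_D and M_E.
End rotations of the released simple span under the applied load (×1/EI):
  at D: point load 81.75 at a = 1.88: Pab(L + b)/(6LEI) = 129.8/EI
  at E: point load 81.75 at a = 1.88: Pab(L + a)/(6LEI) = 110/EI
  at D: UDL 31: wL³/(24EI) = 161.5/EI
  at E: UDL 31: wL³/(24EI) = 161.5/EI
  θ_D0 = 291.2/EI,  θ_E0 = 271.4/EI
Flexibility coefficients: a unit moment at one end gives L/(3EI) there and L/(6EI) at the far end, so f₁₁ = f₂₂ = 1.667/EI and f₁₂ = f₂₁ = 0.8333/EI.
Compatibility — zero rotation at each built-in end:
  1.667 M_D + 0.8333 M_E = 291.2
  0.8333 M_D + 1.667 M_E = 271.4
Solving the pair gives M_D = 124.4 kip·ft and M_E = 100.6 kip·ft (hogging).

M_E = 100.6 kip·ft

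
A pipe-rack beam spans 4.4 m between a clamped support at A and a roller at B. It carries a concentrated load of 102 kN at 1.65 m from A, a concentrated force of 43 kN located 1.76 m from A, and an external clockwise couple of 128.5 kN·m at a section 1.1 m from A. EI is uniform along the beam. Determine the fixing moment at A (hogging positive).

Take the reaction at B as the redundant and release it; the primary structure is a cantilever fixed at A.
Deflection at B on the released cantilever, summing each load's contribution:
  point load 102 at a = 1.65: Pa²(3L − a)/(6EI) = 534.6/EI
  point load 43 at a = 1.76: Pa²(3L − a)/(6EI) = 254/EI
  clockwise couple 128.5 at a = 1.1: M₀a(2L − a)/(2EI) = 544.2/EI
  δ_0 = 1333/EI
Flexibility coefficient — unit upward force at B: δ_{BB} = L³/(3EI) = 28.39/EI.
The prop prevents deflection at B: R_B = δ_0/δ_{BB} = 1333/28.39 = 46.94 kN.
Moment equilibrium about A: M_A = Σ(load moments about A) − R_B·L = 372.5 − 46.94×4.4 = 166 kN·m.

M_A = 166 kN·m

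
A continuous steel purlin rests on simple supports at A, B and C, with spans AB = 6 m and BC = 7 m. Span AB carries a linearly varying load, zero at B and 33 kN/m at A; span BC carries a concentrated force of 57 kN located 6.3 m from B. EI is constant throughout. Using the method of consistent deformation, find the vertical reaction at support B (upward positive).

Insert a hinge at B; M_B is the redundant, and each span becomes simply supported.
Discontinuity in slope at B on the released structure — sum the simple-span end rotations:
  span AB: triangular load, peak 33: 7w₀L³/(360EI) = 138.6/EI
  span BC: point load 57 at a = 6.3: Pab(L + b)/(6LEI) = 46.08/EI
  relative rotation θ_0 = (138.6 + 46.08)/EI = 184.7/EI
A unit hogging moment at B produces rotation L₁/(3EI) + L₂/(3EI) = 4.333/EI.
Compatibility: M_B·(L₁+L₂)/(3EI) = θ_0, giving M_B = 42.62 kN·m (hogging).
Span AB, ΣM about A with M_B applied at B: R_B^{AB}·6 = 198 + 42.62, so R_B^{AB} = 40.1 kN and R_A = 99 − 40.1 = 58.9 kN.
Span BC, ΣM about C: R_B^{BC}·7 = 39.9 + 42.62, so R_B^{BC} = 11.79 kN and R_C = 57 − 11.79 = 45.21 kN.
R_B = 40.1 + 11.79 = 51.89 kN.

R_B = 51.89 kN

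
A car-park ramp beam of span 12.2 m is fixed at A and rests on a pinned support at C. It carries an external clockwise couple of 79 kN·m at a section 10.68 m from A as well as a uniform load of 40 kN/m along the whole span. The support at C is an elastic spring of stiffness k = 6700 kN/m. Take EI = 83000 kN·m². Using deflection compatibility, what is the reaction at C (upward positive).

R_C = 188.7 kN

Take the reaction at C as the redundant and release it; the primary structure is a cantilever fixed at A.
Primary-structure tip deflection at C by superposition:
  clockwise couple 79 at a = 10.68: M₀a(2L − a)/(2EI) = 5788/EI
  UDL 40: wL⁴/(8EI) = 110767/EI
  δ_0 = 116555/EI
Tip deflection under a unit load at C: L³/(3EI) = 605.3/EI.
With EI = 83000 kN·m²: δ_0 = 1.4043 m and δ_{CC} = 0.007293 m/kN.
Compatibility — the spring shortens by R_C/k under the reaction it provides: δ_0 − R_C·δ_{CC} = R_C/k. With 1/k = 0.000149 m/kN, R_C = δ_0 / (δ_{CC} + 1/k) = 1.4043 / (0.007293 + 0.000149) = 188.7 kN.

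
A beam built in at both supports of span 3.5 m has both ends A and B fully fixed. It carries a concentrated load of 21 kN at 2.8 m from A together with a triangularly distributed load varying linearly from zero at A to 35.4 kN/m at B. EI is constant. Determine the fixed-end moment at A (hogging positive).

Release both end moments; the primary structure is a simply-supported span AB with redundants M_A and M_B.
On the primary (simply-supported) span, the end slopes from the loading are:
  at A: point load 21 at a = 2.8: Pab(L + b)/(6LEI) = 8.232/EI
  at B: point load 21 at a = 2.8: Pab(L + a)/(6LEI) = 12.35/EI
  at A: triangular load, peak 35.4: 7w₀L³/(360EI) = 29.51/EI
  at B: triangular load, peak 35.4: w₀L³/(45EI) = 33.73/EI
  θ_A0 = 37.74/EI,  θ_B0 = 46.08/EI
Flexibility coefficients: a unit moment at one end gives L/(3EI) there and L/(6EI) at the far end, so f₁₁ = f₂₂ = 1.167/EI and f₁₂ = f₂₁ = 0.5833/EI.
Compatibility — zero rotation at each built-in end:
  1.167 M_A + 0.5833 M_B = 37.74
  0.5833 M_A + 1.167 M_B = 46.08
Solving the pair gives M_A = 16.81 kN·m and M_B = 31.09 kN·m (hogging).

M_A = 16.81 kN·m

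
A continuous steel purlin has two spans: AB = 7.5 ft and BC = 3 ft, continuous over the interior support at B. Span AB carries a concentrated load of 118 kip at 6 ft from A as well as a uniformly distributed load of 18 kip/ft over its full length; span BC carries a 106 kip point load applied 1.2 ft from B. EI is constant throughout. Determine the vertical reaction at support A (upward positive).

Take M_B as the redundant. Released structure: two simple spans AB and BC with a hinge at B.
Discontinuity in slope at B on the released structure — sum the simple-span end rotations:
  span AB: point load 118 at a = 6: Pab(L + a)/(6LEI) = 318.6/EI
  span AB: UDL 18: wL³/(24EI) = 316.4/EI
  span BC: point load 106 at a = 1.2: Pab(L + b)/(6LEI) = 61.06/EI
  relative rotation θ_0 = (635 + 61.06)/EI = 696.1/EI
A unit hogging moment at B produces rotation L₁/(3EI) + L₂/(3EI) = 3.5/EI.
Slope continuity at B: θ_0 = M_B·3.5/EI, so M_B = 696.1/3.5 = 198.9 kip·ft (hogging).
Span AB, ΣM about A with M_B applied at B: R_B^{AB}·7.5 = 1214 + 198.9, so R_B^{AB} = 188.4 kip and R_A = 253 − 188.4 = 64.58 kip.

R_A = 64.58 kip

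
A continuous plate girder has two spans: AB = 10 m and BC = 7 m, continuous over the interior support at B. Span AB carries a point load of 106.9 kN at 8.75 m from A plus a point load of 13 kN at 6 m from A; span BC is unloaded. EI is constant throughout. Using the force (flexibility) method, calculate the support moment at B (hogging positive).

M_B = 79.16 kN·m

Take M_B as the redundant. Released structure: two simple spans AB and BC with a hinge at B.
Discontinuity in slope at B on the released structure — sum the simple-span end rotations:
  span AB: point load 106.9 at a = 8.75: Pab(L + a)/(6LEI) = 365.4/EI
  span AB: point load 13 at a = 6: Pab(L + a)/(6LEI) = 83.2/EI
  relative rotation θ_0 = (448.6 + 0)/EI = 448.6/EI
A unit hogging moment at B produces rotation L₁/(3EI) + L₂/(3EI) = 5.667/EI.
Compatibility: M_B·(L₁+L₂)/(3EI) = θ_0, giving M_B = 79.16 kN·m (hogging).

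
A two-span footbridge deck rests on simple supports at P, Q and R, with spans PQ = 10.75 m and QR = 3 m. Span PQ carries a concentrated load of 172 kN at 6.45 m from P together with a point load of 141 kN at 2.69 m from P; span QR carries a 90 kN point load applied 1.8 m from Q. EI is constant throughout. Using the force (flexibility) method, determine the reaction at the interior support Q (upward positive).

Insert a hinge at Q; M_Q is the redundant, and each span becomes simply supported.
Discontinuity in slope at Q on the released structure — sum the simple-span end rotations:
  span PQ: point load 172 at a = 6.45: Pab(L + a)/(6LEI) = 1272/EI
  span PQ: point load 141 at a = 2.69: Pab(L + a)/(6LEI) = 637/EI
  span QR: point load 90 at a = 1.8: Pab(L + b)/(6LEI) = 45.36/EI
  relative rotation θ_0 = (1909 + 45.36)/EI = 1954/EI
A unit hogging moment at Q produces rotation L₁/(3EI) + L₂/(3EI) = 4.583/EI.
Slope continuity at Q: θ_0 = M_Q·4.583/EI, so M_Q = 1954/4.583 = 426.4 kN·m (hogging).
Span PQ, ΣM about P with M_Q applied at Q: R_Q^{PQ}·10.75 = 1489 + 426.4, so R_Q^{PQ} = 178.2 kN and R_P = 313 − 178.2 = 134.8 kN.
Span QR, ΣM about R: R_Q^{QR}·3 = 108 + 426.4, so R_Q^{QR} = 178.1 kN and R_R = 90 − 178.1 = -88.14 kN.
R_Q = 178.2 + 178.1 = 356.3 kN.

R_Q = 356.3 kN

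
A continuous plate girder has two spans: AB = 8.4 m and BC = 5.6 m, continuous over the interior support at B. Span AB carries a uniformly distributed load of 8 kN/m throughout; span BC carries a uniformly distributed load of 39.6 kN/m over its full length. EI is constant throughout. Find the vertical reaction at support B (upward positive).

Take M_B as the redundant. Released structure: two simple spans AB and BC with a hinge at B.
Discontinuity in slope at B on the released structure — sum the simple-span end rotations:
  span AB: UDL 8: wL³/(24EI) = 197.6/EI
  span BC: UDL 39.6: wL³/(24EI) = 289.8/EI
  relative rotation θ_0 = (197.6 + 289.8)/EI = 487.3/EI
A unit hogging moment at B produces rotation L₁/(3EI) + L₂/(3EI) = 4.667/EI.
Slope continuity at B: θ_0 = M_B·4.667/EI, so M_B = 487.3/4.667 = 104.4 kN·m (hogging).
Span AB, ΣM about A with M_B applied at B: R_B^{AB}·8.4 = 282.2 + 104.4, so R_B^{AB} = 46.03 kN and R_A = 67.2 − 46.03 = 21.17 kN.
Span BC, ΣM about C: R_B^{BC}·5.6 = 620.9 + 104.4, so R_B^{BC} = 129.5 kN and R_C = 221.8 − 129.5 = 92.23 kN.
R_B = 46.03 + 129.5 = 175.6 kN.

R_B = 175.6 kN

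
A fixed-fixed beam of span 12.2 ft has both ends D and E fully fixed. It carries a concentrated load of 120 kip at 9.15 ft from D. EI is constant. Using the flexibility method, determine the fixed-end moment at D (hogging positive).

Release both end moments; the primary structure is a simply-supported span DE with redundants M_D and M_E.
On the primary (simply-supported) span, the end slopes from the loading are:
  at D: point load 120 at a = 9.15: Pab(L + b)/(6LEI) = 697.7/EI
  at E: point load 120 at a = 9.15: Pab(L + a)/(6LEI) = 976.8/EI
  θ_D0 = 697.7/EI,  θ_E0 = 976.8/EI
Flexibility coefficients: a unit moment at one end gives L/(3EI) there and L/(6EI) at the far end, so f₁₁ = f₂₂ = 4.067/EI and f₁₂ = f₂₁ = 2.033/EI.
Compatibility — zero rotation at each built-in end:
  4.067 M_D + 2.033 M_E = 697.7
  2.033 M_D + 4.067 M_E = 976.8
Solving the pair gives M_D = 68.62 kip·ft and M_E = 205.9 kip·ft (hogging).

M_D = 68.62 kip·ft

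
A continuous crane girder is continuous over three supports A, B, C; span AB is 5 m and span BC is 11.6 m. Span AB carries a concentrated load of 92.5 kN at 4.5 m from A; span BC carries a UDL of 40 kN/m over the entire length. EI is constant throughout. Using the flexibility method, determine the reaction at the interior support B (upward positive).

Release continuity at B by inserting a hinge; the redundant is the internal moment M_B. The primary structure is two simply-supported spans AB and BC.
End slopes at the hinge B, treating each span as simply supported:
  span AB: point load 92.5 at a = 4.5: Pab(L + a)/(6LEI) = 65.91/EI
  span BC: UDL 40: wL³/(24EI) = 2601/EI
  relative rotation θ_0 = (65.91 + 2601)/EI = 2667/EI
A unit hogging moment at B produces rotation L₁/(3EI) + L₂/(3EI) = 5.533/EI.
Compatibility: M_B·(L₁+L₂)/(3EI) = θ_0, giving M_B = 482.1 kN·m (hogging).
Span AB, ΣM about A with M_B applied at B: R_B^{AB}·5 = 416.2 + 482.1, so R_B^{AB} = 179.7 kN and R_A = 92.5 − 179.7 = -87.16 kN.
Span BC, ΣM about C: R_B^{BC}·11.6 = 2691 + 482.1, so R_B^{BC} = 273.6 kN and R_C = 464 − 273.6 = 190.4 kN.
R_B = 179.7 + 273.6 = 453.2 kN.

R_B = 453.2 kN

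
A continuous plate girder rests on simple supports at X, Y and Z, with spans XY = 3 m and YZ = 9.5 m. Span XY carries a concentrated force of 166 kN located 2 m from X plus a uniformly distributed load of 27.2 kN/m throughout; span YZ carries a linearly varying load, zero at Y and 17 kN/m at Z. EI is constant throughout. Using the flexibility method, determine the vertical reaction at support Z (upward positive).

R_Z = 43.57 kN

Release continuity at Y by inserting a hinge; the redundant is the internal moment M_Y. The primary structure is two simply-supported spans XY and YZ.
Discontinuity in slope at Y on the released structure — sum the simple-span end rotations:
  span XY: point load 166 at a = 2: Pab(L + a)/(6LEI) = 92.22/EI
  span XY: UDL 27.2: wL³/(24EI) = 30.6/EI
  span YZ: triangular load, peak 17: 7w₀L³/(360EI) = 283.4/EI
  relative rotation θ_0 = (122.8 + 283.4)/EI = 406.2/EI
A unit hogging moment at Y produces rotation L₁/(3EI) + L₂/(3EI) = 4.167/EI.
Compatibility: M_Y·(L₁+L₂)/(3EI) = θ_0, giving M_Y = 97.5 kN·m (hogging).
Span YZ, ΣM about Z: R_Y^{YZ}·9.5 = 255.7 + 97.5, so R_Y^{YZ} = 37.18 kN and R_Z = 80.75 − 37.18 = 43.57 kN.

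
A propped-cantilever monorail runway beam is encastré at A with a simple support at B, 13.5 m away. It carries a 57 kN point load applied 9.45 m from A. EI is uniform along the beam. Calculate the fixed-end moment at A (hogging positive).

Take the reaction at B as the redundant and release it; the primary structure is a cantilever fixed at A.
Deflection at B on the released cantilever, summing each load's contribution:
  point load 57 at a = 9.45: Pa²(3L − a)/(6EI) = 26342/EI
Tip deflection under a unit load at B: L³/(3EI) = 820.1/EI.
Compatibility at B: δ_0 − R_B·δ_{BB} = 0, so R_B = 26342/820.1 = 32.12 kN.
Moment equilibrium about A: M_A = Σ(load moments about A) − R_B·L = 538.6 − 32.12×13.5 = 105 kN·m.

M_A = 105 kN·m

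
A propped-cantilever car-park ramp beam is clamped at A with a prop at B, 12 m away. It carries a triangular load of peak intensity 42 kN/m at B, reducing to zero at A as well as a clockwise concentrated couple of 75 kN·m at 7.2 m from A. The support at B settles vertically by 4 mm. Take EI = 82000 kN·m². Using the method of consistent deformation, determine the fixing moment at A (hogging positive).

Take the reaction at B as the redundant and release it; the primary structure is a cantilever fixed at A.
Downward deflection at the released point B due to the loads:
  triangular load, peak 42 at the free end: 11w₀L⁴/(120EI) = 79834/EI
  clockwise couple 75 at a = 7.2: M₀a(2L − a)/(2EI) = 4536/EI
  δ_0 = 84370/EI
Flexibility coefficient — unit upward force at B: δ_{BB} = L³/(3EI) = 576/EI.
With EI = 82000 kN·m²: δ_0 = 1.0289 m and δ_{BB} = 0.007024 m/kN.
Compatibility — the beam at B must follow the support down by 0.004 m: δ_0 − R_B·δ_{BB} = 0.004, so R_B = (1.0289 − 0.004)/0.007024 = 145.9 kN.
Moment equilibrium about A: M_A = Σ(load moments about A) − R_B·L = 2091 − 145.9×12 = 340.1 kN·m.

M_A = 340.1 kN·m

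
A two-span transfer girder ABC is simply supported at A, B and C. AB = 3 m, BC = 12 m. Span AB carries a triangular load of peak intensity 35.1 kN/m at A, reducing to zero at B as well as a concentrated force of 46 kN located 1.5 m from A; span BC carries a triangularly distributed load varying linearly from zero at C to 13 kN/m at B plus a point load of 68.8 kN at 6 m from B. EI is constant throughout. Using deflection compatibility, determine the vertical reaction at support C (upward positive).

R_C = 41.02 kN

Take M_B as the redundant. Released structure: two simple spans AB and BC with a hinge at B.
End slopes at the hinge B, treating each span as simply supported:
  span AB: triangular load, peak 35.1: 7w₀L³/(360EI) = 18.43/EI
  span AB: point load 46 at a = 1.5: Pab(L + a)/(6LEI) = 25.88/EI
  span BC: triangular load, peak 13: w₀L³/(45EI) = 499.2/EI
  span BC: point load 68.8 at a = 6: Pab(L + b)/(6LEI) = 619.2/EI
  relative rotation θ_0 = (44.3 + 1118)/EI = 1163/EI
A unit hogging moment at B produces rotation L₁/(3EI) + L₂/(3EI) = 5/EI.
Slope continuity at B: θ_0 = M_B·5/EI, so M_B = 1163/5 = 232.5 kN·m (hogging).
Span BC, ΣM about C: R_B^{BC}·12 = 1037 + 232.5, so R_B^{BC} = 105.8 kN and R_C = 146.8 − 105.8 = 41.02 kN.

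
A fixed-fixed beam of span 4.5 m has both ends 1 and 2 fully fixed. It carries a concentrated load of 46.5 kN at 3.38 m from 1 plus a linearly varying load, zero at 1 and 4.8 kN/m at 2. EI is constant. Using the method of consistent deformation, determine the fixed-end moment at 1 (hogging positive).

M_1 = 12.98 kN·m

Take the two fixed-end moments M_1, M_2 as redundants; the released structure is the simple span 12.
Simple-span end rotations at 1 and 2 under the given loads:
  at 1: point load 46.5 at a = 3.38: Pab(L + b)/(6LEI) = 36.64/EI
  at 2: point load 46.5 at a = 3.38: Pab(L + a)/(6LEI) = 51.37/EI
  at 1: triangular load, peak 4.8: 7w₀L³/(360EI) = 8.505/EI
  at 2: triangular load, peak 4.8: w₀L³/(45EI) = 9.72/EI
  θ_10 = 45.15/EI,  θ_20 = 61.09/EI
Flexibility coefficients: a unit moment at one end gives L/(3EI) there and L/(6EI) at the far end, so f₁₁ = f₂₂ = 1.5/EI and f₁₂ = f₂₁ = 0.75/EI.
Compatibility — zero rotation at each built-in end:
  1.5 M_1 + 0.75 M_2 = 45.15
  0.75 M_1 + 1.5 M_2 = 61.09
Solving the pair gives M_1 = 12.98 kN·m and M_2 = 34.24 kN·m (hogging).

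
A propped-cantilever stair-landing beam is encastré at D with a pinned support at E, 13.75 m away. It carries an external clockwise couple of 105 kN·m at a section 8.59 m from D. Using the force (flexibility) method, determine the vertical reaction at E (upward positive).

Choose R_E as the redundant. The primary structure is the cantilever fixed at D.
Deflection at E on the released cantilever, summing each load's contribution:
  clockwise couple 105 at a = 8.59: M₀a(2L − a)/(2EI) = 8528/EI
Tip deflection under a unit load at E: L³/(3EI) = 866.5/EI.
The prop prevents deflection at E: R_E = δ_0/δ_{EE} = 8528/866.5 = 9.841 kN.

R_E = 9.841 kN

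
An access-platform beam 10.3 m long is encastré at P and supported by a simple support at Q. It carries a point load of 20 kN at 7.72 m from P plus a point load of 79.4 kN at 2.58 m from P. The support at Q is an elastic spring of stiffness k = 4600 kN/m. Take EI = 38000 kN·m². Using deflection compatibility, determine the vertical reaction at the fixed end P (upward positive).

Choose R_Q as the redundant. The primary structure is the cantilever fixed at P.
Primary-structure tip deflection at Q by superposition:
  point load 20 at a = 7.72: Pa²(3L − a)/(6EI) = 4605/EI
  point load 79.4 at a = 2.58: Pa²(3L − a)/(6EI) = 2495/EI
  δ_0 = 7100/EI
Tip deflection under a unit load at Q: L³/(3EI) = 364.2/EI.
With EI = 38000 kN·m²: δ_0 = 0.18683 m and δ_{QQ} = 0.009585 m/kN.
Compatibility — the spring shortens by R_Q/k under the reaction it provides: δ_0 − R_Q·δ_{QQ} = R_Q/k. With 1/k = 0.000217 m/kN, R_Q = δ_0 / (δ_{QQ} + 1/k) = 0.18683 / (0.009585 + 0.000217) = 19.06 kN.
Vertical equilibrium: R_P = ΣP − R_Q = 99.4 − 19.06 = 80.34 kN.

R_P = 80.34 kN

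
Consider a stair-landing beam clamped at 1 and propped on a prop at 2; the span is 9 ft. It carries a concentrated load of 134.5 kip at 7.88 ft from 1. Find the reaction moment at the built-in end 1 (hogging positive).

Take the reaction at 2 as the redundant and release it; the primary structure is a cantilever fixed at 1.
Downward deflection at the released point 2 due to the loads:
  point load 134.5 at a = 7.88: Pa²(3L − a)/(6EI) = 26614/EI
Flexibility coefficient — unit upward force at 2: δ_{22} = L³/(3EI) = 243/EI.
Compatibility at 2: δ_0 − R_2·δ_{22} = 0, so R_2 = 26614/243 = 109.5 kip.
Moment equilibrium about 1: M_1 = Σ(load moments about 1) − R_2·L = 1060 − 109.5×9 = 74.15 kip·ft.

M_1 = 74.15 kip·ft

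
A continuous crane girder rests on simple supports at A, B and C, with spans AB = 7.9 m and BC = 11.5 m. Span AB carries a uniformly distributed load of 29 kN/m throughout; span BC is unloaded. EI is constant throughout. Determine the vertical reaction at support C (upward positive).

R_C = -8.011 kN

Insert a hinge at B; M_B is the redundant, and each span becomes simply supported.
End slopes at the hinge B, treating each span as simply supported:
  span AB: UDL 29: wL³/(24EI) = 595.8/EI
  relative rotation θ_0 = (595.8 + 0)/EI = 595.8/EI
A unit hogging moment at B produces rotation L₁/(3EI) + L₂/(3EI) = 6.467/EI.
Slope continuity at B: θ_0 = M_B·6.467/EI, so M_B = 595.8/6.467 = 92.13 kN·m (hogging).
Span BC, ΣM about C: R_B^{BC}·11.5 = 0 + 92.13, so R_B^{BC} = 8.011 kN and R_C = 0 − 8.011 = -8.011 kN.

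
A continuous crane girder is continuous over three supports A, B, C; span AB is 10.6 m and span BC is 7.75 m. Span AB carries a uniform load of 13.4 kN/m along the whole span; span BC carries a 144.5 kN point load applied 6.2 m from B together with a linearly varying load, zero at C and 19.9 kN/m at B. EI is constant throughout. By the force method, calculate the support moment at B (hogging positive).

M_B = 187.8 kN·m

Release continuity at B by inserting a hinge; the redundant is the internal moment M_B. The primary structure is two simply-supported spans AB and BC.
End slopes at the hinge B, treating each span as simply supported:
  span AB: UDL 13.4: wL³/(24EI) = 665/EI
  span BC: point load 144.5 at a = 6.2: Pab(L + b)/(6LEI) = 277.7/EI
  span BC: triangular load, peak 19.9: w₀L³/(45EI) = 205.8/EI
  relative rotation θ_0 = (665 + 483.6)/EI = 1149/EI
A unit hogging moment at B produces rotation L₁/(3EI) + L₂/(3EI) = 6.117/EI.
Compatibility: M_B·(L₁+L₂)/(3EI) = θ_0, giving M_B = 187.8 kN·m (hogging).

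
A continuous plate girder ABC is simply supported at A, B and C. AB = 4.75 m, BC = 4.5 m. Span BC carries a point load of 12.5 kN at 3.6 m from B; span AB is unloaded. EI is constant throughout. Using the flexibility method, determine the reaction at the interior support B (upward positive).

R_B = 3.637 kN

Insert a hinge at B; M_B is the redundant, and each span becomes simply supported.
Discontinuity in slope at B on the released structure — sum the simple-span end rotations:
  span BC: point load 12.5 at a = 3.6: Pab(L + b)/(6LEI) = 8.1/EI
  relative rotation θ_0 = (0 + 8.1)/EI = 8.1/EI
A unit hogging moment at B produces rotation L₁/(3EI) + L₂/(3EI) = 3.083/EI.
Compatibility: M_B·(L₁+L₂)/(3EI) = θ_0, giving M_B = 2.627 kN·m (hogging).
Span AB, ΣM about A with M_B applied at B: R_B^{AB}·4.75 = 0 + 2.627, so R_B^{AB} = 0.5531 kN and R_A = 0 − 0.5531 = -0.5531 kN.
Span BC, ΣM about C: R_B^{BC}·4.5 = 11.25 + 2.627, so R_B^{BC} = 3.084 kN and R_C = 12.5 − 3.084 = 9.416 kN.
R_B = 0.5531 + 3.084 = 3.637 kN.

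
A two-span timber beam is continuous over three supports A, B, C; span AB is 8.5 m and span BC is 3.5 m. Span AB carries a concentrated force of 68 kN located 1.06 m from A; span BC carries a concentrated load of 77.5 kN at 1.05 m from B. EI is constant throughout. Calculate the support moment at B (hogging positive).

Insert a hinge at B; M_B is the redundant, and each span becomes simply supported.
Discontinuity in slope at B on the released structure — sum the simple-span end rotations:
  span AB: point load 68 at a = 1.06: Pab(L + a)/(6LEI) = 100.5/EI
  span BC: point load 77.5 at a = 1.05: Pab(L + b)/(6LEI) = 56.49/EI
  relative rotation θ_0 = (100.5 + 56.49)/EI = 157/EI
A unit hogging moment at B produces rotation L₁/(3EI) + L₂/(3EI) = 4/EI.
Slope continuity at B: θ_0 = M_B·4/EI, so M_B = 157/4 = 39.25 kN·m (hogging).

M_B = 39.25 kN·m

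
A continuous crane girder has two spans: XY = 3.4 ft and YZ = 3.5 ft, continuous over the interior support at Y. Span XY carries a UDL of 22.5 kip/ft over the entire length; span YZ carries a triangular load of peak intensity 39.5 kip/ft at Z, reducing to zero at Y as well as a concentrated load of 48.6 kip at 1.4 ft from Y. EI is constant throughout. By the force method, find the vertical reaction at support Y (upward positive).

R_Y = 117.6 kip

Release continuity at Y by inserting a hinge; the redundant is the internal moment M_Y. The primary structure is two simply-supported spans XY and YZ.
Rotations at Y on the released spans (each span's end-slope, ×1/EI):
  span XY: UDL 22.5: wL³/(24EI) = 36.85/EI
  span YZ: triangular load, peak 39.5: 7w₀L³/(360EI) = 32.93/EI
  span YZ: point load 48.6 at a = 1.4: Pab(L + b)/(6LEI) = 38.1/EI
  relative rotation θ_0 = (36.85 + 71.03)/EI = 107.9/EI
A unit hogging moment at Y produces rotation L₁/(3EI) + L₂/(3EI) = 2.3/EI.
Compatibility: M_Y·(L₁+L₂)/(3EI) = θ_0, giving M_Y = 46.9 kip·ft (hogging).
Span XY, ΣM about X with M_Y applied at Y: R_Y^{XY}·3.4 = 130.1 + 46.9, so R_Y^{XY} = 52.05 kip and R_X = 76.5 − 52.05 = 24.45 kip.
Span YZ, ΣM about Z: R_Y^{YZ}·3.5 = 182.7 + 46.9, so R_Y^{YZ} = 65.6 kip and R_Z = 117.7 − 65.6 = 52.12 kip.
R_Y = 52.05 + 65.6 = 117.6 kip.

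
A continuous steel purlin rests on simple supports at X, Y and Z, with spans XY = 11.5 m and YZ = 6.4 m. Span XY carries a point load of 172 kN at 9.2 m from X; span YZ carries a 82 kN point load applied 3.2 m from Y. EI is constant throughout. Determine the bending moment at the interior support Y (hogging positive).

Take M_Y as the redundant. Released structure: two simple spans XY and YZ with a hinge at Y.
Discontinuity in slope at Y on the released structure — sum the simple-span end rotations:
  span XY: point load 172 at a = 9.2: Pab(L + a)/(6LEI) = 1092/EI
  span YZ: point load 82 at a = 3.2: Pab(L + b)/(6LEI) = 209.9/EI
  relative rotation θ_0 = (1092 + 209.9)/EI = 1302/EI
A unit hogging moment at Y produces rotation L₁/(3EI) + L₂/(3EI) = 5.967/EI.
Compatibility: M_Y·(L₁+L₂)/(3EI) = θ_0, giving M_Y = 218.2 kN·m (hogging).

M_Y = 218.2 kN·m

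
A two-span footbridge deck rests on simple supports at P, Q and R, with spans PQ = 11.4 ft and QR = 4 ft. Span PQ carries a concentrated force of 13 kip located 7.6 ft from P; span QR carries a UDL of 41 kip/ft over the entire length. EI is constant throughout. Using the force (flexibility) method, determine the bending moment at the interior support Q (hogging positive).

M_Q = 41.61 kip·ft

Insert a hinge at Q; M_Q is the redundant, and each span becomes simply supported.
Rotations at Q on the released spans (each span's end-slope, ×1/EI):
  span PQ: point load 13 at a = 7.6: Pab(L + a)/(6LEI) = 104.3/EI
  span QR: UDL 41: wL³/(24EI) = 109.3/EI
  relative rotation θ_0 = (104.3 + 109.3)/EI = 213.6/EI
A unit hogging moment at Q produces rotation L₁/(3EI) + L₂/(3EI) = 5.133/EI.
Compatibility: M_Q·(L₁+L₂)/(3EI) = θ_0, giving M_Q = 41.61 kip·ft (hogging).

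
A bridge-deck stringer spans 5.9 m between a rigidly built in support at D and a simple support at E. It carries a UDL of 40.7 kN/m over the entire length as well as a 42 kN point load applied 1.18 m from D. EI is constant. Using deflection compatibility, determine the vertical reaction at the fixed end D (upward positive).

Remove the prop at E; the released (primary) structure is a cantilever built in at D.
Free-end deflection of the primary structure under the applied loading (downward +):
  UDL 40.7: wL⁴/(8EI) = 6165/EI
  point load 42 at a = 1.18: Pa²(3L − a)/(6EI) = 161/EI
  δ_0 = 6326/EI
Flexibility coefficient — unit upward force at E: δ_{EE} = L³/(3EI) = 68.46/EI.
Compatibility at E: δ_0 − R_E·δ_{EE} = 0, so R_E = 6326/68.46 = 92.4 kN.
Vertical equilibrium: R_D = ΣP − R_E = 282.1 − 92.4 = 189.7 kN.

R_D = 189.7 kN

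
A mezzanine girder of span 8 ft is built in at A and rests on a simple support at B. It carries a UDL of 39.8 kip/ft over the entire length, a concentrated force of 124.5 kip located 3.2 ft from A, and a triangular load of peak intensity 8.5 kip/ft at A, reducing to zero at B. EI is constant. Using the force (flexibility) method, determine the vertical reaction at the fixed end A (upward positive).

R_A = 324.8 kip

Remove the prop at B; the released (primary) structure is a cantilever built in at A.
Downward deflection at the released point B due to the loads:
  UDL 39.8: wL⁴/(8EI) = 20378/EI
  point load 124.5 at a = 3.2: Pa²(3L − a)/(6EI) = 4420/EI
  triangular load, peak 8.5 at the fixed end: w₀L⁴/(30EI) = 1161/EI
  δ_0 = 25958/EI
Tip deflection under a unit load at B: L³/(3EI) = 170.7/EI.
The prop prevents deflection at B: R_B = δ_0/δ_{BB} = 25958/170.7 = 152.1 kip.
Vertical equilibrium: R_A = ΣP − R_B = 476.9 − 152.1 = 324.8 kip.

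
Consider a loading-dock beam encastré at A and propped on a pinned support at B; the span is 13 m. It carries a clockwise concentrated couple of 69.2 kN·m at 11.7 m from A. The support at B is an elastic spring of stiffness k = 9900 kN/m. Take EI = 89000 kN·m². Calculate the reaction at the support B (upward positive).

R_B = 7.809 kN

Choose R_B as the redundant. The primary structure is the cantilever fixed at A.
Downward deflection at the released point B due to the loads:
  clockwise couple 69.2 at a = 11.7: M₀a(2L − a)/(2EI) = 5789/EI
Tip deflection under a unit load at B: L³/(3EI) = 732.3/EI.
With EI = 89000 kN·m²: δ_0 = 0.065044 m and δ_{BB} = 0.008228 m/kN.
Compatibility — the spring shortens by R_B/k under the reaction it provides: δ_0 − R_B·δ_{BB} = R_B/k. With 1/k = 0.000101 m/kN, R_B = δ_0 / (δ_{BB} + 1/k) = 0.065044 / (0.008228 + 0.000101) = 7.809 kN.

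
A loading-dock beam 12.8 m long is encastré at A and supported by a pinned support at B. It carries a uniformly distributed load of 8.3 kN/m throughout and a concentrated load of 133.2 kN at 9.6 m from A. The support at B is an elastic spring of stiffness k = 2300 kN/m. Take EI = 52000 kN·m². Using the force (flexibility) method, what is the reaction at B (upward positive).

Choose R_B as the redundant. The primary structure is the cantilever fixed at A.
Primary-structure tip deflection at B by superposition:
  UDL 8.3: wL⁴/(8EI) = 27850/EI
  point load 133.2 at a = 9.6: Pa²(3L − a)/(6EI) = 58923/EI
  δ_0 = 86774/EI
Tip deflection under a unit load at B: L³/(3EI) = 699.1/EI.
With EI = 52000 kN·m²: δ_0 = 1.6687 m and δ_{BB} = 0.013443 m/kN.
Compatibility — the spring shortens by R_B/k under the reaction it provides: δ_0 − R_B·δ_{BB} = R_B/k. With 1/k = 0.000435 m/kN, R_B = δ_0 / (δ_{BB} + 1/k) = 1.6687 / (0.013443 + 0.000435) = 120.2 kN.

R_B = 120.2 kN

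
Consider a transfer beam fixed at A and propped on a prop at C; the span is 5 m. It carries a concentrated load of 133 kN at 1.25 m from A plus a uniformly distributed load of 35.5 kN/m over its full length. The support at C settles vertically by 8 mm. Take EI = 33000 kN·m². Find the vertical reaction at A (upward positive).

R_A = 238.8 kN

Choose R_C as the redundant. The primary structure is the cantilever fixed at A.
Primary-structure tip deflection at C by superposition:
  point load 133 at a = 1.25: Pa²(3L − a)/(6EI) = 476.2/EI
  UDL 35.5: wL⁴/(8EI) = 2773/EI
  δ_0 = 3250/EI
Flexibility coefficient — unit upward force at C: δ_{CC} = L³/(3EI) = 41.67/EI.
With EI = 33000 kN·m²: δ_0 = 0.098475 m and δ_{CC} = 0.001263 m/kN.
Compatibility — the beam at C must follow the support down by 0.008 m: δ_0 − R_C·δ_{CC} = 0.008, so R_C = (0.098475 − 0.008)/0.001263 = 71.66 kN.
Vertical equilibrium: R_A = ΣP − R_C = 310.5 − 71.66 = 238.8 kN.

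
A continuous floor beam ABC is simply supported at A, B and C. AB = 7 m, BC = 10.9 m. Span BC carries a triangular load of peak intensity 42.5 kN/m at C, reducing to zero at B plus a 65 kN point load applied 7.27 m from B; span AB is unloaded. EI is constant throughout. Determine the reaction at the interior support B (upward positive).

R_B = 155.9 kN

Insert a hinge at B; M_B is the redundant, and each span becomes simply supported.
End slopes at the hinge B, treating each span as simply supported:
  span BC: triangular load, peak 42.5: 7w₀L³/(360EI) = 1070/EI
  span BC: point load 65 at a = 7.27: Pab(L + b)/(6LEI) = 381.1/EI
  relative rotation θ_0 = (0 + 1451)/EI = 1451/EI
A unit hogging moment at B produces rotation L₁/(3EI) + L₂/(3EI) = 5.967/EI.
Slope continuity at B: θ_0 = M_B·5.967/EI, so M_B = 1451/5.967 = 243.2 kN·m (hogging).
Span AB, ΣM about A with M_B applied at B: R_B^{AB}·7 = 0 + 243.2, so R_B^{AB} = 34.75 kN and R_A = 0 − 34.75 = -34.75 kN.
Span BC, ΣM about C: R_B^{BC}·10.9 = 1078 + 243.2, so R_B^{BC} = 121.2 kN and R_C = 296.6 − 121.2 = 175.5 kN.
R_B = 34.75 + 121.2 = 155.9 kN.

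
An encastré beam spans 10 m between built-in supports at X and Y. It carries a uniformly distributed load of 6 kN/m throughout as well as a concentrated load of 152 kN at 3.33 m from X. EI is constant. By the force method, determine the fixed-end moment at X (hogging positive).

Release both end moments; the primary structure is a simply-supported span XY with redundants M_X and M_Y.
Simple-span end rotations at X and Y under the given loads:
  at X: UDL 6: wL³/(24EI) = 250/EI
  at Y: UDL 6: wL³/(24EI) = 250/EI
  at X: point load 152 at a = 3.33: Pab(L + b)/(6LEI) = 938/EI
  at Y: point load 152 at a = 3.33: Pab(L + a)/(6LEI) = 750.1/EI
  θ_X0 = 1188/EI,  θ_Y0 = 1000/EI
Flexibility coefficients: a unit moment at one end gives L/(3EI) there and L/(6EI) at the far end, so f₁₁ = f₂₂ = 3.333/EI and f₁₂ = f₂₁ = 1.667/EI.
Compatibility — zero rotation at each built-in end:
  3.333 M_X + 1.667 M_Y = 1188
  1.667 M_X + 3.333 M_Y = 1000
Solving the pair gives M_X = 275.2 kN·m and M_Y = 162.4 kN·m (hogging).

M_X = 275.2 kN·m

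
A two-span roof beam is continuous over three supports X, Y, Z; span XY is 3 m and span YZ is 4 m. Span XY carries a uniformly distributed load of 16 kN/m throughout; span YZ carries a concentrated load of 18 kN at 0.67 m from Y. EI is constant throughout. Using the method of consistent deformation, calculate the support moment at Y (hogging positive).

M_Y = 12.97 kN·m

Take M_Y as the redundant. Released structure: two simple spans XY and YZ with a hinge at Y.
Discontinuity in slope at Y on the released structure — sum the simple-span end rotations:
  span XY: UDL 16: wL³/(24EI) = 18/EI
  span YZ: point load 18 at a = 0.67: Pab(L + b)/(6LEI) = 12.27/EI
  relative rotation θ_0 = (18 + 12.27)/EI = 30.27/EI
A unit hogging moment at Y produces rotation L₁/(3EI) + L₂/(3EI) = 2.333/EI.
Slope continuity at Y: θ_0 = M_Y·2.333/EI, so M_Y = 30.27/2.333 = 12.97 kN·m (hogging).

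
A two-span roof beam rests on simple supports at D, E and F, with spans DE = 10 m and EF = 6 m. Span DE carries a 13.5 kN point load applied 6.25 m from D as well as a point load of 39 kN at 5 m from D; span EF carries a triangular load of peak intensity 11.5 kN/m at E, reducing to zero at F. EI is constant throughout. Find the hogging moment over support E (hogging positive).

Take M_E as the redundant. Released structure: two simple spans DE and EF with a hinge at E.
Rotations at E on the released spans (each span's end-slope, ×1/EI):
  span DE: point load 13.5 at a = 6.25: Pab(L + a)/(6LEI) = 85.69/EI
  span DE: point load 39 at a = 5: Pab(L + a)/(6LEI) = 243.8/EI
  span EF: triangular load, peak 11.5: w₀L³/(45EI) = 55.2/EI
  relative rotation θ_0 = (329.4 + 55.2)/EI = 384.6/EI
A unit hogging moment at E produces rotation L₁/(3EI) + L₂/(3EI) = 5.333/EI.
Slope continuity at E: θ_0 = M_E·5.333/EI, so M_E = 384.6/5.333 = 72.12 kN·m (hogging).

M_E = 72.12 kN·m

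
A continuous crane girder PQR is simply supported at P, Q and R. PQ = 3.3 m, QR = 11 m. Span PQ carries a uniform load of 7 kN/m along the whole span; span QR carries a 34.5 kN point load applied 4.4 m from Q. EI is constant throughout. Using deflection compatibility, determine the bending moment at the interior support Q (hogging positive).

M_Q = 58.25 kN·m

Take M_Q as the redundant. Released structure: two simple spans PQ and QR with a hinge at Q.
End slopes at the hinge Q, treating each span as simply supported:
  span PQ: UDL 7: wL³/(24EI) = 10.48/EI
  span QR: point load 34.5 at a = 4.4: Pab(L + b)/(6LEI) = 267.2/EI
  relative rotation θ_0 = (10.48 + 267.2)/EI = 277.6/EI
A unit hogging moment at Q produces rotation L₁/(3EI) + L₂/(3EI) = 4.767/EI.
Slope continuity at Q: θ_0 = M_Q·4.767/EI, so M_Q = 277.6/4.767 = 58.25 kN·m (hogging).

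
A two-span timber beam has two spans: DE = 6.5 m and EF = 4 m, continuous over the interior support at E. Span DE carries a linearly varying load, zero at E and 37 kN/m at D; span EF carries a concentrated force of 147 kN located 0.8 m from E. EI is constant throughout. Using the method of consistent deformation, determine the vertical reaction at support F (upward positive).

R_F = 7.223 kN

Release continuity at E by inserting a hinge; the redundant is the internal moment M_E. The primary structure is two simply-supported spans DE and EF.
Discontinuity in slope at E on the released structure — sum the simple-span end rotations:
  span DE: triangular load, peak 37: 7w₀L³/(360EI) = 197.6/EI
  span EF: point load 147 at a = 0.8: Pab(L + b)/(6LEI) = 112.9/EI
  relative rotation θ_0 = (197.6 + 112.9)/EI = 310.5/EI
A unit hogging moment at E produces rotation L₁/(3EI) + L₂/(3EI) = 3.5/EI.
Slope continuity at E: θ_0 = M_E·3.5/EI, so M_E = 310.5/3.5 = 88.71 kN·m (hogging).
Span EF, ΣM about F: R_E^{EF}·4 = 470.4 + 88.71, so R_E^{EF} = 139.8 kN and R_F = 147 − 139.8 = 7.223 kN.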